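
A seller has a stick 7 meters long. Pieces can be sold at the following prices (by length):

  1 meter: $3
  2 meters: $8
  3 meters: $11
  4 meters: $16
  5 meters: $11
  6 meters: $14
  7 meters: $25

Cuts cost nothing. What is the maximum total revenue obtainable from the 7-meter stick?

27

Let r[k] be the best obtainable value from length k. For each k, try every first piece i and keep the best of price[i] + r[k−i].
r[1] = 3
r[2] = max(3+3, 8+0) = 8
r[3] = max(3+8, 8+3, 11+0) = 11
r[4] = max(3+11, 8+8, 11+3, 16+0) = 16
r[5] = max(3+16, 8+11, 11+8, 16+3, 11+0) = 19
r[6] = max(3+19, 8+16, 11+11, 16+8, 11+3, 14+0) = 24
r[7] = max(3+24, 8+19, 11+16, …, 14+3, 25+0) = 27
One optimal cutting: 2 + 2 + 2 + 1 → $8 + $8 + $8 + $3 = $27.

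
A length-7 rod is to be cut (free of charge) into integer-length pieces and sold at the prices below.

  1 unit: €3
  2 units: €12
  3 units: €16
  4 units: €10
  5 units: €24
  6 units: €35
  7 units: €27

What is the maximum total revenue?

40

Build v[k] bottom-up: v[k] = max over allowed piece i of (p[i] + v[k−i]).
v[1] = 3
v[2] = max(3+3, 12+0) = 12
v[3] = max(3+12, 12+3, 16+0) = 16
v[4] = max(3+16, 12+12, 16+3, 10+0) = 24
v[5] = max(3+24, 12+16, 16+12, 10+3, 24+0) = 28
v[6] = max(3+28, 12+24, 16+16, 10+12, 24+3, 35+0) = 36
v[7] = max(3+36, 12+28, 16+24, …, 35+3, 27+0) = 40
One optimal cutting: 3 + 2 + 2 → €16 + €12 + €12 = €40.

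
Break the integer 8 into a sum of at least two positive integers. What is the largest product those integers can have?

18

Define m[k] = max over 1≤i<k of i · max(k−i, m[k−i]); the inner max lets the remainder stay uncut if that's better.
m[2] = 1×max(1,0) = 1×1 = 1
m[3] = 1×max(2,1) = 1×2 = 2
m[4] = 2×max(2,1) = 2×2 = 4
m[5] = 2×max(3,2) = 2×3 = 6
m[6] = 3×max(3,2) = 3×3 = 9
m[7] = 2×max(5,6) = 2×6 = 12
m[8] = 2×max(6,9) = 2×9 = 18
One optimal split: 3 + 3 + 2; product 3×3×2 = 18.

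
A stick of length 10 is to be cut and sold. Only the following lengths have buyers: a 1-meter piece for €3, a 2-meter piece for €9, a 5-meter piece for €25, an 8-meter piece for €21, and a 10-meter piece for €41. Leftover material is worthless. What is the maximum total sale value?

50

Consider every possible first cut. best[k] is the best of p[i]+best[k−i] over all sellable i≤k.
best[1] = 3
best[2] = 9
best[3] = 12  (first piece 1, then best[2]=9)
best[4] = 18  (first piece 2, then best[2]=9)
best[5] = 25
best[6] = 28  (first piece 1, then best[5]=25)
best[7] = 34  (first piece 2, then best[5]=25)
best[8] = 37  (first piece 1, then best[7]=34)
best[9] = 43  (first piece 2, then best[7]=34)
best[10] = 50  (first piece 5, then best[5]=25)
One optimal cutting: 5 + 5 → €50.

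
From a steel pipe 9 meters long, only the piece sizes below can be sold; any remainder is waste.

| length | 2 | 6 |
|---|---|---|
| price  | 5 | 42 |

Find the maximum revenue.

47

Let f[k] be the best obtainable value from length k. For each k, try every first piece i and keep the best of price[i] + f[k−i].
f[1] = 0
f[2] = 5
f[3] = 5
f[4] = 10  (first piece 2, then f[2]=5)
f[5] = 10
f[6] = 42
f[7] = 42
f[8] = 47  (first piece 2, then f[6]=42)
f[9] = 47
One optimal cutting: pieces 6 + 2 with 1 meter of scrap → $47.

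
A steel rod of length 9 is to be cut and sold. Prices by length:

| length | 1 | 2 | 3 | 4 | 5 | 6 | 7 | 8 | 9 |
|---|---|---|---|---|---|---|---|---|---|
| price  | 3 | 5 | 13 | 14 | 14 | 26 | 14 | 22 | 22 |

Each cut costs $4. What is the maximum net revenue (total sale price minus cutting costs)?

35

Consider every possible first cut. r[k] is the best of p[i]+r[k−i] over all sellable i≤k, charging 4 whenever i<k.
r[1] = 3
r[2] = 5
r[3] = 13
r[4] = 14
r[5] = 14  (first piece 2, then r[3]=13)
r[6] = 26
r[7] = 25  (first piece 1, then r[6]=26)
r[8] = 27  (first piece 2, then r[6]=26)
r[9] = 35  (first piece 3, then r[6]=26)
One optimal plan: pieces 6 + 3 (1 cut) → $39 − $4 = $35.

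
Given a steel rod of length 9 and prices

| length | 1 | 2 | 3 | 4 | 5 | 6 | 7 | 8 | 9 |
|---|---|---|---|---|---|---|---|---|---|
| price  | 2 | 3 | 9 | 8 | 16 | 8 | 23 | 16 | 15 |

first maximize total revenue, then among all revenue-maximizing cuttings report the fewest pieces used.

Consider every possible first cut. r[k] is the best of p[i]+r[k−i] over all sellable i≤k.
r[1] = 2
r[2] = max(2+2, 3+0) = 4
r[3] = max(2+4, 3+2, 9+0) = 9
r[4] = max(2+9, 3+4, 9+2, 8+0) = 11
r[5] = max(2+11, 3+9, 9+4, 8+2, 16+0) = 16
r[6] = max(2+16, 3+11, 9+9, 8+4, 16+2, 8+0) = 18
r[7] = max(2+18, 3+16, 9+11, …, 8+2, 23+0) = 23
r[8] = max(2+23, 3+18, 9+16, …, 23+2, 16+0) = 25
r[9] = max(2+25, 3+23, 9+18, …, 16+2, 15+0) = 27
Maximum revenue is $27.
Now minimize piece count subject to staying optimal: for each k, pieces[k] = 1 + min over i with p[i]+r[k−i]=r[k] of pieces[k−i].
pieces[6] = 2
pieces[7] = 1
pieces[8] = 2
pieces[9] = 3

3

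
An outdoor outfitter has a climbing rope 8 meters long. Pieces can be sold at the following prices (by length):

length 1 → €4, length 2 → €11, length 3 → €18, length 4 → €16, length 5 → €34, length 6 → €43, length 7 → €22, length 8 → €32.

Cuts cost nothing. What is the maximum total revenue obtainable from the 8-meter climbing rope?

Consider every possible first cut. R[k] is the best of p[i]+R[k−i] over all sellable i≤k.
R[1] = 4
R[2] = max(4+4, 11+0) = 11
R[3] = max(4+11, 11+4, 18+0) = 18
R[4] = max(4+18, 11+11, 18+4, 16+0) = 22
R[5] = max(4+22, 11+18, 18+11, 16+4, 34+0) = 34
R[6] = max(4+34, 11+22, 18+18, 16+11, 34+4, 43+0) = 43
R[7] = max(4+43, 11+34, 18+22, …, 43+4, 22+0) = 47
R[8] = max(4+47, 11+43, 18+34, …, 22+4, 32+0) = 54
One optimal cutting: 6 + 2 → €43 + €11 = €54.

54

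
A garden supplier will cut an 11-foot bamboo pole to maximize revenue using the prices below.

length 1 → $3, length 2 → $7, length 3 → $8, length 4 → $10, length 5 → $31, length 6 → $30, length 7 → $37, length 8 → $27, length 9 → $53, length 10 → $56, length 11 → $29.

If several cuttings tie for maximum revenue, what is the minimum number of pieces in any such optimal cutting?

Let r[k] be the best obtainable value from length k. For each k, try every first piece i and keep the best of price[i] + r[k−i].
r[1] = 3
r[2] = max(3+3, 7+0) = 7
r[3] = max(3+7, 7+3, 8+0) = 10
r[4] = max(3+10, 7+7, 8+3, 10+0) = 14
r[5] = max(3+14, 7+10, 8+7, 10+3, 31+0) = 31
r[6] = max(3+31, 7+14, 8+10, 10+7, 31+3, 30+0) = 34
r[7] = max(3+34, 7+31, 8+14, …, 30+3, 37+0) = 38
r[8] = max(3+38, 7+34, 8+31, …, 37+3, 27+0) = 41
r[9] = max(3+41, 7+38, 8+34, …, 27+3, 53+0) = 53
r[10] = max(3+53, 7+41, 8+38, …, 53+3, 56+0) = 62
r[11] = max(3+62, 7+53, 8+41, …, 56+3, 29+0) = 65
Maximum revenue is $65.
Now minimize piece count subject to staying optimal: for each k, pieces[k] = 1 + min over i with p[i]+r[k−i]=r[k] of pieces[k−i].
pieces[8] = 3
pieces[9] = 1
pieces[10] = 2
pieces[11] = 3

3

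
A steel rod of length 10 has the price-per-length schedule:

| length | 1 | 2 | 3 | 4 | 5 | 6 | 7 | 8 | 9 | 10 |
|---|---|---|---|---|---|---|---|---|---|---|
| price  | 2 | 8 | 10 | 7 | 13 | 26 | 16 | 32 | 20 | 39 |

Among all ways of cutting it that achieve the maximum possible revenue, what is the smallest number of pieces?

Build r[k] bottom-up: r[k] = max over allowed piece i of (p[i] + r[k−i]).
r[1] = 2
r[2] = max(2+2, 8+0) = 8
r[3] = max(2+8, 8+2, 10+0) = 10
r[4] = max(2+10, 8+8, 10+2, 7+0) = 16
r[5] = max(2+16, 8+10, 10+8, 7+2, 13+0) = 18
r[6] = max(2+18, 8+16, 10+10, 7+8, 13+2, 26+0) = 26
r[7] = max(2+26, 8+18, 10+16, …, 26+2, 16+0) = 28
r[8] = max(2+28, 8+26, 10+18, …, 16+2, 32+0) = 34
r[9] = max(2+34, 8+28, 10+26, …, 32+2, 20+0) = 36
r[10] = max(2+36, 8+34, 10+28, …, 20+2, 39+0) = 42
Maximum revenue is $42.
Now minimize piece count subject to staying optimal: for each k, pieces[k] = 1 + min over i with p[i]+r[k−i]=r[k] of pieces[k−i].
pieces[7] = 2
pieces[8] = 2
pieces[9] = 2
pieces[10] = 3

3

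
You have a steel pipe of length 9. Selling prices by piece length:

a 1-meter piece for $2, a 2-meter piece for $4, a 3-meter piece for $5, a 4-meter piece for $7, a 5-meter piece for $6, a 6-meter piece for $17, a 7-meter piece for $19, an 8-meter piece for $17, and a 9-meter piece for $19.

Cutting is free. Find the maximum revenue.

Consider every possible first cut. best[k] is the best of p[i]+best[k−i] over all sellable i≤k.
best[1] = 2
best[2] = 4  (first piece 1, then best[1]=2)
best[3] = 6  (first piece 1, then best[2]=4)
best[4] = 8  (first piece 1, then best[3]=6)
best[5] = 10  (first piece 1, then best[4]=8)
best[6] = 17
best[7] = 19  (first piece 1, then best[6]=17)
best[8] = 21  (first piece 1, then best[7]=19)
best[9] = 23  (first piece 1, then best[8]=21)
One optimal cutting: 6 + 1 + 1 + 1 → $17 + $2 + $2 + $2 = $23.

23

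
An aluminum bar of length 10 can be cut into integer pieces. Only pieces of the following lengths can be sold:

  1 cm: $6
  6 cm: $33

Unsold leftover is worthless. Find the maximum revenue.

Let best[k] be the best obtainable value from length k. For each k, try every first piece i and keep the best of price[i] + best[k−i].
best[1] = 6
best[2] = 12  (first piece 1, then best[1]=6)
best[3] = 18  (first piece 1, then best[2]=12)
best[4] = 24  (first piece 1, then best[3]=18)
best[5] = 30  (first piece 1, then best[4]=24)
best[6] = 36  (first piece 1, then best[5]=30)
best[7] = 42  (first piece 1, then best[6]=36)
best[8] = 48  (first piece 1, then best[7]=42)
best[9] = 54  (first piece 1, then best[8]=48)
best[10] = 60  (first piece 1, then best[9]=54)
One optimal cutting: 1 + 1 + 1 + 1 + 1 + 1 + 1 + 1 + 1 + 1 → $60.

60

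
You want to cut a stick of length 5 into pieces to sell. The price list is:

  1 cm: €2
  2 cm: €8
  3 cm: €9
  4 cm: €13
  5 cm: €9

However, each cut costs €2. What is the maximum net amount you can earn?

15

Build r[k] bottom-up: r[k] = max over allowed piece i of (p[i] + r[k−i]) − 2 per cut.
r[1] = 2
r[2] = 8
r[3] = 9
r[4] = 14  (first piece 2, then r[2]=8)
r[5] = 15  (first piece 2, then r[3]=9)
One optimal plan: pieces 3 + 2 (1 cut) → €17 − €2 = €15.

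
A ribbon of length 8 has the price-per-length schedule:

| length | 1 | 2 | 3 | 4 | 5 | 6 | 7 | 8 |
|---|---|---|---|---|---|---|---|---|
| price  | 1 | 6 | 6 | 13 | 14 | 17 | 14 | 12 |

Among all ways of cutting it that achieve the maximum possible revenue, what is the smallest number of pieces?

2

Build r[k] bottom-up: r[k] = max over allowed piece i of (p[i] + r[k−i]).
r[1] = 1
r[2] = 6
r[3] = 7  (first piece 1, then r[2]=6)
r[4] = 13
r[5] = 14  (first piece 1, then r[4]=13)
r[6] = 19  (first piece 2, then r[4]=13)
r[7] = 20  (first piece 1, then r[6]=19)
r[8] = 26  (first piece 4, then r[4]=13)
Maximum revenue is ¢26.
Now minimize piece count subject to staying optimal: for each k, pieces[k] = 1 + min over i with p[i]+r[k−i]=r[k] of pieces[k−i].
pieces[5] = 1
pieces[6] = 2
pieces[7] = 2
pieces[8] = 2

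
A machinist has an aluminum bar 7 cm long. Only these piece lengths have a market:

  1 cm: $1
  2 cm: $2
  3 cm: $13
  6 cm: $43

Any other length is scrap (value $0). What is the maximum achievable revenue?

44

Build r[k] bottom-up: r[k] = max over allowed piece i of (p[i] + r[k−i]).
r[1] = 1
r[2] = max(1+1, 2+0) = 2
r[3] = max(1+2, 2+1, 13+0) = 13
r[4] = max(1+13, 2+2, 13+1) = 14
r[5] = max(1+14, 2+13, 13+2) = 15
r[6] = max(1+15, 2+14, 13+13, 43+0) = 43
r[7] = max(1+43, 2+15, 13+14, 43+1) = 44
One optimal cutting: 6 + 1 → $44.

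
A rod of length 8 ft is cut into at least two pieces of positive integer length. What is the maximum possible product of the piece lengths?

18

Define P[k] = max over 1≤i<k of i · max(k−i, P[k−i]); the inner max lets the remainder stay uncut if that's better.
P[2] = 1*max(1,0) = 1*1 = 1
P[3] = max(1*2, 2*1) = 2
P[4] = max(1*3, 2*2, 3*1) = 4
P[5] = max(1*4, 2*3, 3*2, 4*1) = 6
P[6] = max(1*6, 2*4, 3*3, 4*2, 5*1) = 9
P[7] = max(1*9, 2*6, 3*4, 4*3, 5*2, 6*1) = 12
P[8] = max(1*12, 2*9, 3*6, …, 6*2, 7*1) = 18
One optimal split: 3 + 3 + 2; product 3*3*2 = 18.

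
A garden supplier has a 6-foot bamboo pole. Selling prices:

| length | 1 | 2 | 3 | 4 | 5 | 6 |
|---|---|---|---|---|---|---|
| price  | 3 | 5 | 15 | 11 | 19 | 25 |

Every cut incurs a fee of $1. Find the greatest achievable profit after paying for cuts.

Build v[k] bottom-up: v[k] = max over allowed piece i of (p[i] + v[k−i]) − 1 per cut.
v[1] = 3
v[2] = 5  (first piece 1, then v[1]=3)
v[3] = 15
v[4] = 17  (first piece 1, then v[3]=15)
v[5] = 19  (first piece 1, then v[4]=17)
v[6] = 29  (first piece 3, then v[3]=15)
One optimal plan: pieces 3 + 3 (1 cut) → $30 − $1 = $29.

29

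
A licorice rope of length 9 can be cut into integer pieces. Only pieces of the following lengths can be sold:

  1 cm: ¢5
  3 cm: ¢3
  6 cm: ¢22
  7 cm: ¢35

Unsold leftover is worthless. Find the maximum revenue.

45

Let best[k] be the best obtainable value from length k. For each k, try every first piece i and keep the best of price[i] + best[k−i].
best[1] = 5
best[2] = 10  (first piece 1, then best[1]=5)
best[3] = max(5+10, 3+0) = 15
best[4] = max(5+15, 3+5) = 20
best[5] = max(5+20, 3+10) = 25
best[6] = max(5+25, 3+15, 22+0) = 30
best[7] = max(5+30, 3+20, 22+5, 35+0) = 35
best[8] = max(5+35, 3+25, 22+10, 35+5) = 40
best[9] = max(5+40, 3+30, 22+15, 35+10) = 45
One optimal cutting: 1 + 1 + 1 + 1 + 1 + 1 + 1 + 1 + 1 → ¢45.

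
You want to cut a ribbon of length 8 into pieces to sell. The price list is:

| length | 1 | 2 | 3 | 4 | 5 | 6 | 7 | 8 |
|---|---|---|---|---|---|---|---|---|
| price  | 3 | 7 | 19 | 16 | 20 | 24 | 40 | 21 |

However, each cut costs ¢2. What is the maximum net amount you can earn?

Build r[k] bottom-up: r[k] = max over allowed piece i of (p[i] + r[k−i]) − 2 per cut.
r[1] = 3
r[2] = max(3+3-2, 7+0) = 7
r[3] = max(3+7-2, 7+3-2, 19+0) = 19
r[4] = max(3+19-2, 7+7-2, 19+3-2, 16+0) = 20
r[5] = max(3+20-2, 7+19-2, 19+7-2, 16+3-2, 20+0) = 24
r[6] = max(3+24-2, 7+20-2, 19+19-2, 16+7-2, 20+3-2, 24+0) = 36
r[7] = max(3+36-2, 7+24-2, 19+20-2, …, 24+3-2, 40+0) = 40
r[8] = max(3+40-2, 7+36-2, 19+24-2, …, 40+3-2, 21+0) = 41
One optimal plan: pieces 7 + 1 (1 cut) → ¢43 − ¢2 = ¢41.

41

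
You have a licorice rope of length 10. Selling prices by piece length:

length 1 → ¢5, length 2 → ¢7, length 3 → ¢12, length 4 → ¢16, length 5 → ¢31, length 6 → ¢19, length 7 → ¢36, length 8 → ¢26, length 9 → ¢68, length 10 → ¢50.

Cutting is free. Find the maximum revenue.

73

Build r[k] bottom-up: r[k] = max over allowed piece i of (p[i] + r[k−i]).
r[1] = 5
r[2] = max(5+5, 7+0) = 10
r[3] = max(5+10, 7+5, 12+0) = 15
r[4] = max(5+15, 7+10, 12+5, 16+0) = 20
r[5] = max(5+20, 7+15, 12+10, 16+5, 31+0) = 31
r[6] = max(5+31, 7+20, 12+15, 16+10, 31+5, 19+0) = 36
r[7] = max(5+36, 7+31, 12+20, …, 19+5, 36+0) = 41
r[8] = max(5+41, 7+36, 12+31, …, 36+5, 26+0) = 46
r[9] = max(5+46, 7+41, 12+36, …, 26+5, 68+0) = 68
r[10] = max(5+68, 7+46, 12+41, …, 68+5, 50+0) = 73
One optimal cutting: 9 + 1 → ¢68 + ¢5 = ¢73.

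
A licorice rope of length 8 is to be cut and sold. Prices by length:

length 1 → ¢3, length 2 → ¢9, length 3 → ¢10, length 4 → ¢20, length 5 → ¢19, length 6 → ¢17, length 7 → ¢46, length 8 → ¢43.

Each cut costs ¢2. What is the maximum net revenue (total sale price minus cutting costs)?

47

Let r[k] be the best obtainable value from length k. For each k, try every first piece i and keep the best of price[i] + r[k−i] minus the 2 cut fee when i<k.
r[1] = 3
r[2] = 9
r[3] = 10  (first piece 1, then r[2]=9)
r[4] = 20
r[5] = 21  (first piece 1, then r[4]=20)
r[6] = 27  (first piece 2, then r[4]=20)
r[7] = 46
r[8] = 47  (first piece 1, then r[7]=46)
One optimal plan: pieces 7 + 1 (1 cut) → ¢49 − ¢2 = ¢47.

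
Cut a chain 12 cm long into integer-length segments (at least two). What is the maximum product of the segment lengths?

81

Let m[k] be the best product for length k (with at least one cut). For each first piece i, the rest contributes max(k−i, m[k−i]).
Small cases: m[2]=1, m[3]=2, m[4]=4, m[5]=6.
m[6] = max(1*6, 2*4, 3*3, 4*2, 5*1) = 9
m[7] = max(1*9, 2*6, 3*4, 4*3, 5*2, 6*1) = 12
m[8] = max(1*12, 2*9, 3*6, …, 6*2, 7*1) = 18
m[9] = max(1*18, 2*12, 3*9, …, 7*2, 8*1) = 27
m[10] = max(1*27, 2*18, 3*12, …, 8*2, 9*1) = 36
m[11] = max(1*36, 2*27, 3*18, …, 9*2, 10*1) = 54
m[12] = max(1*54, 2*36, 3*27, …, 10*2, 11*1) = 81
One optimal split: 3 + 3 + 3 + 3; product 3*3*3*3 = 81.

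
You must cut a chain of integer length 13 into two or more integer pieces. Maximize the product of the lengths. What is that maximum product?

Let m[k] be the best product for length k (with at least one cut). For each first piece i, the rest contributes max(k−i, m[k−i]).
m[2] = 1·max(1,0) = 1·1 = 1
m[3] = max(1·2, 2·1) = 2
m[4] = max(1·3, 2·2, 3·1) = 4
m[5] = max(1·4, 2·3, 3·2, 4·1) = 6
m[6] = max(1·6, 2·4, 3·3, 4·2, 5·1) = 9
m[7] = max(1·9, 2·6, 3·4, 4·3, 5·2, 6·1) = 12
m[8] = max(1·12, 2·9, 3·6, …, 6·2, 7·1) = 18
m[9] = max(1·18, 2·12, 3·9, …, 7·2, 8·1) = 27
m[10] = max(1·27, 2·18, 3·12, …, 8·2, 9·1) = 36
m[11] = max(1·36, 2·27, 3·18, …, 9·2, 10·1) = 54
m[12] = max(1·54, 2·36, 3·27, …, 10·2, 11·1) = 81
m[13] = max(1·81, 2·54, 3·36, …, 11·2, 12·1) = 108
One optimal split: 3 + 3 + 3 + 2 + 2; product 3·3·3·2·2 = 108.

108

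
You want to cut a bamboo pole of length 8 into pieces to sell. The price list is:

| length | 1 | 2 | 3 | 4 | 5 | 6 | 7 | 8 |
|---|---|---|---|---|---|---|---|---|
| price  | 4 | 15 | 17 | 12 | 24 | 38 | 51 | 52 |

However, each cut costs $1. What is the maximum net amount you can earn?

Let v[k] be the best obtainable value from length k. For each k, try every first piece i and keep the best of price[i] + v[k−i] minus the 1 cut fee when i<k.
v[1] = 4
v[2] = max(4+4-1, 15+0) = 15
v[3] = max(4+15-1, 15+4-1, 17+0) = 18
v[4] = max(4+18-1, 15+15-1, 17+4-1, 12+0) = 29
v[5] = max(4+29-1, 15+18-1, 17+15-1, 12+4-1, 24+0) = 32
v[6] = max(4+32-1, 15+29-1, 17+18-1, 12+15-1, 24+4-1, 38+0) = 43
v[7] = max(4+43-1, 15+32-1, 17+29-1, …, 38+4-1, 51+0) = 51
v[8] = max(4+51-1, 15+43-1, 17+32-1, …, 51+4-1, 52+0) = 57
One optimal plan: pieces 2 + 2 + 2 + 2 (3 cuts) → $60 − $3 = $57.

57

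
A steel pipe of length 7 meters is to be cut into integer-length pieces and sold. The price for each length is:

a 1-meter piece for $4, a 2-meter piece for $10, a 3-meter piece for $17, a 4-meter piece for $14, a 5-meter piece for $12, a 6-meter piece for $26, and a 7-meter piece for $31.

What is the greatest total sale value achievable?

Build v[k] bottom-up: v[k] = max over allowed piece i of (p[i] + v[k−i]).
v[1] = 4
v[2] = 10
v[3] = 17
v[4] = 21  (first piece 1, then v[3]=17)
v[5] = 27  (first piece 2, then v[3]=17)
v[6] = 34  (first piece 3, then v[3]=17)
v[7] = 38  (first piece 1, then v[6]=34)
One optimal cutting: 3 + 3 + 1 → $17 + $17 + $4 = $38.

38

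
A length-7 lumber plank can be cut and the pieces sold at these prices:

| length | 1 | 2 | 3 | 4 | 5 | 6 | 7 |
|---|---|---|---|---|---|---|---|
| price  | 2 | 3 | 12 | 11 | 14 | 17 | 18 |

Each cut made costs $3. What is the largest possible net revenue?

20

Build net[k] bottom-up: net[k] = max over allowed piece i of (p[i] + net[k−i]) − 3 per cut.
net[1] = 2
net[2] = max(2+2-3, 3+0) = 3
net[3] = max(2+3-3, 3+2-3, 12+0) = 12
net[4] = max(2+12-3, 3+3-3, 12+2-3, 11+0) = 11
net[5] = max(2+11-3, 3+12-3, 12+3-3, 11+2-3, 14+0) = 14
net[6] = max(2+14-3, 3+11-3, 12+12-3, 11+3-3, 14+2-3, 17+0) = 21
net[7] = max(2+21-3, 3+14-3, 12+11-3, …, 17+2-3, 18+0) = 20
One optimal plan: pieces 3 + 3 + 1 (2 cuts) → $26 − $6 = $20.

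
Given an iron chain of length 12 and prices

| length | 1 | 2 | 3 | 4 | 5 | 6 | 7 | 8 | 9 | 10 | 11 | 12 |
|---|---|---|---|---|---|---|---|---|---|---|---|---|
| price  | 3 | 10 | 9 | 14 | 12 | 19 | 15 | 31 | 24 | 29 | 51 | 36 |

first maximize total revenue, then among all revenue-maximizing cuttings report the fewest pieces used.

Build r[k] bottom-up: r[k] = max over allowed piece i of (p[i] + r[k−i]).
r[1] = 3
r[2] = max(3+3, 10+0) = 10
r[3] = max(3+10, 10+3, 9+0) = 13
r[4] = max(3+13, 10+10, 9+3, 14+0) = 20
r[5] = max(3+20, 10+13, 9+10, 14+3, 12+0) = 23
r[6] = max(3+23, 10+20, 9+13, 14+10, 12+3, 19+0) = 30
r[7] = max(3+30, 10+23, 9+20, …, 19+3, 15+0) = 33
r[8] = max(3+33, 10+30, 9+23, …, 15+3, 31+0) = 40
r[9] = max(3+40, 10+33, 9+30, …, 31+3, 24+0) = 43
r[10] = max(3+43, 10+40, 9+33, …, 24+3, 29+0) = 50
r[11] = max(3+50, 10+43, 9+40, …, 29+3, 51+0) = 53
r[12] = max(3+53, 10+50, 9+43, …, 51+3, 36+0) = 60
Maximum revenue is $60.
Now minimize piece count subject to staying optimal: for each k, pieces[k] = 1 + min over i with p[i]+r[k−i]=r[k] of pieces[k−i].
pieces[9] = 5
pieces[10] = 5
pieces[11] = 6
pieces[12] = 6

6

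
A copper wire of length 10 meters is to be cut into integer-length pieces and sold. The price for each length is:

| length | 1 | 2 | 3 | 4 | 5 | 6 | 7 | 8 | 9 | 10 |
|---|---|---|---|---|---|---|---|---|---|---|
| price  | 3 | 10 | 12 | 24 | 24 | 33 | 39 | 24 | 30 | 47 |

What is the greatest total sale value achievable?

58

Consider every possible first cut. R[k] is the best of p[i]+R[k−i] over all sellable i≤k.
R[1] = 3
R[2] = 10
R[3] = 13  (first piece 1, then R[2]=10)
R[4] = 24
R[5] = 27  (first piece 1, then R[4]=24)
R[6] = 34  (first piece 2, then R[4]=24)
R[7] = 39
R[8] = 48  (first piece 4, then R[4]=24)
R[9] = 51  (first piece 1, then R[8]=48)
R[10] = 58  (first piece 2, then R[8]=48)
One optimal cutting: 4 + 4 + 2 → €24 + €24 + €10 = €58.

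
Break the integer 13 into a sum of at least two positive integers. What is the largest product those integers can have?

Fill g[k] for k=2..13: at each k try every first piece i and multiply by the better of (k−i) uncut or g[k−i].
g[2] = 1×max(1,0) = 1×1 = 1
g[3] = 1×max(2,1) = 1×2 = 2
g[4] = 2×max(2,1) = 2×2 = 4
g[5] = 2×max(3,2) = 2×3 = 6
g[6] = 3×max(3,2) = 3×3 = 9
g[7] = 2×max(5,6) = 2×6 = 12
g[8] = 2×max(6,9) = 2×9 = 18
g[9] = 3×max(6,9) = 3×9 = 27
g[10] = 2×max(8,18) = 2×18 = 36
g[11] = 2×max(9,27) = 2×27 = 54
g[12] = 3×max(9,27) = 3×27 = 81
g[13] = 2×max(11,54) = 2×54 = 108
One optimal split: 3 + 3 + 3 + 2 + 2; product 3×3×3×2×2 = 108.

108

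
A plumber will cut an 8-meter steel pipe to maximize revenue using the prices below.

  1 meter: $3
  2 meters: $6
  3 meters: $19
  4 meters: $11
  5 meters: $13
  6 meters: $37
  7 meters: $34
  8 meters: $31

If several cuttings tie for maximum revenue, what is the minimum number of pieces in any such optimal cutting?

Let r[k] be the best obtainable value from length k. For each k, try every first piece i and keep the best of price[i] + r[k−i].
r[1] = 3
r[2] = max(3+3, 6+0) = 6
r[3] = max(3+6, 6+3, 19+0) = 19
r[4] = max(3+19, 6+6, 19+3, 11+0) = 22
r[5] = max(3+22, 6+19, 19+6, 11+3, 13+0) = 25
r[6] = max(3+25, 6+22, 19+19, 11+6, 13+3, 37+0) = 38
r[7] = max(3+38, 6+25, 19+22, …, 37+3, 34+0) = 41
r[8] = max(3+41, 6+38, 19+25, …, 34+3, 31+0) = 44
Maximum revenue is $44.
Now minimize piece count subject to staying optimal: for each k, pieces[k] = 1 + min over i with p[i]+r[k−i]=r[k] of pieces[k−i].
pieces[5] = 2
pieces[6] = 2
pieces[7] = 3
pieces[8] = 3

3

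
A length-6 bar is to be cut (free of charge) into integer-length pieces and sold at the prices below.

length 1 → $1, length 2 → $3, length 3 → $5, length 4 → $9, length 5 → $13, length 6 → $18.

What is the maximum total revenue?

Build R[k] bottom-up: R[k] = max over allowed piece i of (p[i] + R[k−i]).
R[1] = 1
R[2] = 3
R[3] = 5
R[4] = 9
R[5] = 13
R[6] = 18
Best is to sell the whole 6-meter piece uncut for $18.

18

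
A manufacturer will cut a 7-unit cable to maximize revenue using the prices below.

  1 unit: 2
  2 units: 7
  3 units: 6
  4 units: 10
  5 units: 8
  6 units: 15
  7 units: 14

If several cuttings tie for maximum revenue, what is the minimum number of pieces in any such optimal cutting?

4

Let r[k] be the best obtainable value from length k. For each k, try every first piece i and keep the best of price[i] + r[k−i].
r[1] = 2
r[2] = 7
r[3] = 9  (first piece 1, then r[2]=7)
r[4] = 14  (first piece 2, then r[2]=7)
r[5] = 16  (first piece 1, then r[4]=14)
r[6] = 21  (first piece 2, then r[4]=14)
r[7] = 23  (first piece 1, then r[6]=21)
Maximum revenue is 23.
Now minimize piece count subject to staying optimal: for each k, pieces[k] = 1 + min over i with p[i]+r[k−i]=r[k] of pieces[k−i].
pieces[4] = 2
pieces[5] = 3
pieces[6] = 3
pieces[7] = 4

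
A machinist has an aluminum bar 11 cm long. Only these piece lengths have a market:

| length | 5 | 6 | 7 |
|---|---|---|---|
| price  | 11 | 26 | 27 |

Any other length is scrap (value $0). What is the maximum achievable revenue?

Build best[k] bottom-up: best[k] = max over allowed piece i of (p[i] + best[k−i]).
best[1] = 0
best[2] = 0
best[3] = 0
best[4] = 0
best[5] = 11
best[6] = 26
best[7] = 27
best[8] = 27
best[9] = 27
best[10] = 27
best[11] = 37  (first piece 5, then best[6]=26)
One optimal cutting: 6 + 5 → $37.

37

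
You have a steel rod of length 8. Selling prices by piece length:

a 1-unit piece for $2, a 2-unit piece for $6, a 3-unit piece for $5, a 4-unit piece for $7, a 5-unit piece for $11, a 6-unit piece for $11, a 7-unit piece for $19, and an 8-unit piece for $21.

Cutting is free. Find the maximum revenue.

24

Consider every possible first cut. best[k] is the best of p[i]+best[k−i] over all sellable i≤k.
best[1] = 2
best[2] = max(2+2, 6+0) = 6
best[3] = max(2+6, 6+2, 5+0) = 8
best[4] = max(2+8, 6+6, 5+2, 7+0) = 12
best[5] = max(2+12, 6+8, 5+6, 7+2, 11+0) = 14
best[6] = max(2+14, 6+12, 5+8, 7+6, 11+2, 11+0) = 18
best[7] = max(2+18, 6+14, 5+12, …, 11+2, 19+0) = 20
best[8] = max(2+20, 6+18, 5+14, …, 19+2, 21+0) = 24
One optimal cutting: 2 + 2 + 2 + 2 → $6 + $6 + $6 + $6 = $24.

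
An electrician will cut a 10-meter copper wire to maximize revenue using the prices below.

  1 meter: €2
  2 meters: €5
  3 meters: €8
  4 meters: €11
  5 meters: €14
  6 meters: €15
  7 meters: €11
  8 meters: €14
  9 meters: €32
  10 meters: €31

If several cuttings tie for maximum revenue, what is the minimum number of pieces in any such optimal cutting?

2

Let r[k] be the best obtainable value from length k. For each k, try every first piece i and keep the best of price[i] + r[k−i].
r[1] = 2
r[2] = 5
r[3] = 8
r[4] = 11
r[5] = 14
r[6] = 16  (first piece 1, then r[5]=14)
r[7] = 19  (first piece 2, then r[5]=14)
r[8] = 22  (first piece 3, then r[5]=14)
r[9] = 32
r[10] = 34  (first piece 1, then r[9]=32)
Maximum revenue is €34.
Now minimize piece count subject to staying optimal: for each k, pieces[k] = 1 + min over i with p[i]+r[k−i]=r[k] of pieces[k−i].
pieces[7] = 2
pieces[8] = 2
pieces[9] = 1
pieces[10] = 2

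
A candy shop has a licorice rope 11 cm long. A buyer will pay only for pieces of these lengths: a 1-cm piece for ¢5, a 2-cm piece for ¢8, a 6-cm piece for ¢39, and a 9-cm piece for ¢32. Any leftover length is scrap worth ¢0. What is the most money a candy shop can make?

Build f[k] bottom-up: f[k] = max over allowed piece i of (p[i] + f[k−i]).
f[1] = 5
f[2] = max(5+5, 8+0) = 10
f[3] = max(5+10, 8+5) = 15
f[4] = max(5+15, 8+10) = 20
f[5] = max(5+20, 8+15) = 25
f[6] = max(5+25, 8+20, 39+0) = 39
f[7] = max(5+39, 8+25, 39+5) = 44
f[8] = max(5+44, 8+39, 39+10) = 49
f[9] = max(5+49, 8+44, 39+15, 32+0) = 54
f[10] = max(5+54, 8+49, 39+20, 32+5) = 59
f[11] = max(5+59, 8+54, 39+25, 32+10) = 64
One optimal cutting: 6 + 1 + 1 + 1 + 1 + 1 → ¢64.

64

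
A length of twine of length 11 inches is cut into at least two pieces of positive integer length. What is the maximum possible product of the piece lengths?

Let P[k] be the best product for length k (with at least one cut). For each first piece i, the rest contributes max(k−i, P[k−i]).
P[2] = 1×max(1,0) = 1×1 = 1
P[3] = 1×max(2,1) = 1×2 = 2
P[4] = 2×max(2,1) = 2×2 = 4
P[5] = 2×max(3,2) = 2×3 = 6
P[6] = 3×max(3,2) = 3×3 = 9
P[7] = 2×max(5,6) = 2×6 = 12
P[8] = 2×max(6,9) = 2×9 = 18
P[9] = 3×max(6,9) = 3×9 = 27
P[10] = 2×max(8,18) = 2×18 = 36
P[11] = 2×max(9,27) = 2×27 = 54
One optimal split: 3 + 3 + 3 + 2; product 3×3×3×2 = 54.

54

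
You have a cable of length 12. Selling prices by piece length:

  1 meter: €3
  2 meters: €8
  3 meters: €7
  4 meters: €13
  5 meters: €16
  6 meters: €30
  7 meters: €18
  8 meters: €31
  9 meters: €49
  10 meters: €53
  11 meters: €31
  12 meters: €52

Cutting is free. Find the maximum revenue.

Let best[k] be the best obtainable value from length k. For each k, try every first piece i and keep the best of price[i] + best[k−i].
best[1] = 3
best[2] = max(3+3, 8+0) = 8
best[3] = max(3+8, 8+3, 7+0) = 11
best[4] = max(3+11, 8+8, 7+3, 13+0) = 16
best[5] = max(3+16, 8+11, 7+8, 13+3, 16+0) = 19
best[6] = max(3+19, 8+16, 7+11, 13+8, 16+3, 30+0) = 30
best[7] = max(3+30, 8+19, 7+16, …, 30+3, 18+0) = 33
best[8] = max(3+33, 8+30, 7+19, …, 18+3, 31+0) = 38
best[9] = max(3+38, 8+33, 7+30, …, 31+3, 49+0) = 49
best[10] = max(3+49, 8+38, 7+33, …, 49+3, 53+0) = 53
best[11] = max(3+53, 8+49, 7+38, …, 53+3, 31+0) = 57
best[12] = max(3+57, 8+53, 7+49, …, 31+3, 52+0) = 61
One optimal cutting: 10 + 2 → €53 + €8 = €61.

61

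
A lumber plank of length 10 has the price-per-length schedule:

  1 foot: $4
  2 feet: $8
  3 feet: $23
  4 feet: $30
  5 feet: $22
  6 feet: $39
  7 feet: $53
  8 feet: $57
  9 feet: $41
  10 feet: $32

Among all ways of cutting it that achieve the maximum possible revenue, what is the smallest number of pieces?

2

Consider every possible first cut. r[k] is the best of p[i]+r[k−i] over all sellable i≤k.
r[1] = 4
r[2] = 8  (first piece 1, then r[1]=4)
r[3] = 23
r[4] = 30
r[5] = 34  (first piece 1, then r[4]=30)
r[6] = 46  (first piece 3, then r[3]=23)
r[7] = 53  (first piece 3, then r[4]=30)
r[8] = 60  (first piece 4, then r[4]=30)
r[9] = 69  (first piece 3, then r[6]=46)
r[10] = 76  (first piece 3, then r[7]=53)
Maximum revenue is $76.
Now minimize piece count subject to staying optimal: for each k, pieces[k] = 1 + min over i with p[i]+r[k−i]=r[k] of pieces[k−i].
pieces[7] = 1
pieces[8] = 2
pieces[9] = 3
pieces[10] = 2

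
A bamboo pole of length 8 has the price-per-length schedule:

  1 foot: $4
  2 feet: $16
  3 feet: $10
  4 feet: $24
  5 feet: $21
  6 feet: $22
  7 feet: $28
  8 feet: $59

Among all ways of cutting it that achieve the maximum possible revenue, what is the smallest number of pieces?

Let r[k] be the best obtainable value from length k. For each k, try every first piece i and keep the best of price[i] + r[k−i].
r[1] = 4
r[2] = max(4+4, 16+0) = 16
r[3] = max(4+16, 16+4, 10+0) = 20
r[4] = max(4+20, 16+16, 10+4, 24+0) = 32
r[5] = max(4+32, 16+20, 10+16, 24+4, 21+0) = 36
r[6] = max(4+36, 16+32, 10+20, 24+16, 21+4, 22+0) = 48
r[7] = max(4+48, 16+36, 10+32, …, 22+4, 28+0) = 52
r[8] = max(4+52, 16+48, 10+36, …, 28+4, 59+0) = 64
Maximum revenue is $64.
Now minimize piece count subject to staying optimal: for each k, pieces[k] = 1 + min over i with p[i]+r[k−i]=r[k] of pieces[k−i].
pieces[5] = 3
pieces[6] = 3
pieces[7] = 4
pieces[8] = 4

4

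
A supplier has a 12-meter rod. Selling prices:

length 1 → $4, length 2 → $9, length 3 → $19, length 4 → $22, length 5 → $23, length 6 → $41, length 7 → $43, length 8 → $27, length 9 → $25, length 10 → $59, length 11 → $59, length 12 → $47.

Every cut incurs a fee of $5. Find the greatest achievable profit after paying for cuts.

Let v[k] be the best obtainable value from length k. For each k, try every first piece i and keep the best of price[i] + v[k−i] minus the 5 cut fee when i<k.
v[1] = 4
v[2] = max(4+4-5, 9+0) = 9
v[3] = max(4+9-5, 9+4-5, 19+0) = 19
v[4] = max(4+19-5, 9+9-5, 19+4-5, 22+0) = 22
v[5] = max(4+22-5, 9+19-5, 19+9-5, 22+4-5, 23+0) = 23
v[6] = max(4+23-5, 9+22-5, 19+19-5, 22+9-5, 23+4-5, 41+0) = 41
v[7] = max(4+41-5, 9+23-5, 19+22-5, …, 41+4-5, 43+0) = 43
v[8] = max(4+43-5, 9+41-5, 19+23-5, …, 43+4-5, 27+0) = 45
v[9] = max(4+45-5, 9+43-5, 19+41-5, …, 27+4-5, 25+0) = 55
v[10] = max(4+55-5, 9+45-5, 19+43-5, …, 25+4-5, 59+0) = 59
v[11] = max(4+59-5, 9+55-5, 19+45-5, …, 59+4-5, 59+0) = 60
v[12] = max(4+60-5, 9+59-5, 19+55-5, …, 59+4-5, 47+0) = 77
One optimal plan: pieces 6 + 6 (1 cut) → $82 − $5 = $77.

77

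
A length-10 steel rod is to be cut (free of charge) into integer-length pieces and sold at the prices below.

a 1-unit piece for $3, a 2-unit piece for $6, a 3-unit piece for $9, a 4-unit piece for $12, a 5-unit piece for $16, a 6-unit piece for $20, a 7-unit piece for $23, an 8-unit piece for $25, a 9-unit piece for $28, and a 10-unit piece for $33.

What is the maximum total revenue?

Consider every possible first cut. r[k] is the best of p[i]+r[k−i] over all sellable i≤k.
r[1] = 3
r[2] = 6  (first piece 1, then r[1]=3)
r[3] = 9  (first piece 1, then r[2]=6)
r[4] = 12  (first piece 1, then r[3]=9)
r[5] = 16
r[6] = 20
r[7] = 23  (first piece 1, then r[6]=20)
r[8] = 26  (first piece 1, then r[7]=23)
r[9] = 29  (first piece 1, then r[8]=26)
r[10] = 33
Best is to sell the whole 10-unit piece uncut for $33.

33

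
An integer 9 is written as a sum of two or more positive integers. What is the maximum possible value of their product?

27

Fill f[k] for k=2..9: at each k try every first piece i and multiply by the better of (k−i) uncut or f[k−i].
f[2] = 1·max(1,0) = 1·1 = 1
f[3] = 1·max(2,1) = 1·2 = 2
f[4] = 2·max(2,1) = 2·2 = 4
f[5] = 2·max(3,2) = 2·3 = 6
f[6] = 3·max(3,2) = 3·3 = 9
f[7] = 2·max(5,6) = 2·6 = 12
f[8] = 2·max(6,9) = 2·9 = 18
f[9] = 3·max(6,9) = 3·9 = 27
One optimal split: 3 + 3 + 3; product 3·3·3 = 27.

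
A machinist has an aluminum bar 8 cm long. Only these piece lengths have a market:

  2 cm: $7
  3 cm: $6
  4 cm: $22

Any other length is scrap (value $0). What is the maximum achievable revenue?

Consider every possible first cut. f[k] is the best of p[i]+f[k−i] over all sellable i≤k.
f[1] = 0
f[2] = 7
f[3] = 7
f[4] = 22
f[5] = 22
f[6] = 29  (first piece 2, then f[4]=22)
f[7] = 29
f[8] = 44  (first piece 4, then f[4]=22)
One optimal cutting: 4 + 4 → $44.

44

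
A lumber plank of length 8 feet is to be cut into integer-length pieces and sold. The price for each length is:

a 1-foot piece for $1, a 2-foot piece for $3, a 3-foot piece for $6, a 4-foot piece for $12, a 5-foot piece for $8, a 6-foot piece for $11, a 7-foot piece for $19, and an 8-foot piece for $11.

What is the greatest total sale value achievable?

Let R[k] be the best obtainable value from length k. For each k, try every first piece i and keep the best of price[i] + R[k−i].
R[1] = 1
R[2] = 3
R[3] = 6
R[4] = 12
R[5] = 13  (first piece 1, then R[4]=12)
R[6] = 15  (first piece 2, then R[4]=12)
R[7] = 19
R[8] = 24  (first piece 4, then R[4]=12)
One optimal cutting: 4 + 4 → $12 + $12 = $24.

24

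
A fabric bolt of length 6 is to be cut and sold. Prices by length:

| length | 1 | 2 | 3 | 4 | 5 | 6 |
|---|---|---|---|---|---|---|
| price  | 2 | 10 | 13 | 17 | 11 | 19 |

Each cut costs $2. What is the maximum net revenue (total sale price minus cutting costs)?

26

Consider every possible first cut. net[k] is the best of p[i]+net[k−i] over all sellable i≤k, charging 2 whenever i<k.
net[1] = 2
net[2] = 10
net[3] = 13
net[4] = 18  (first piece 2, then net[2]=10)
net[5] = 21  (first piece 2, then net[3]=13)
net[6] = 26  (first piece 2, then net[4]=18)
One optimal plan: pieces 2 + 2 + 2 (2 cuts) → $30 − $4 = $26.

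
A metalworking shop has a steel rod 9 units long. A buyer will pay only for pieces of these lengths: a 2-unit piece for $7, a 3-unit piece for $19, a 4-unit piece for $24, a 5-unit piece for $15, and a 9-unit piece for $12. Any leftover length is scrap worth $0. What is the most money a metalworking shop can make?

57

Let best[k] be the best obtainable value from length k. For each k, try every first piece i and keep the best of price[i] + best[k−i].
best[1] = 0
best[2] = 7
best[3] = 19
best[4] = 24
best[5] = 26  (first piece 2, then best[3]=19)
best[6] = 38  (first piece 3, then best[3]=19)
best[7] = 43  (first piece 3, then best[4]=24)
best[8] = 48  (first piece 4, then best[4]=24)
best[9] = 57  (first piece 3, then best[6]=38)
One optimal cutting: 3 + 3 + 3 → $57.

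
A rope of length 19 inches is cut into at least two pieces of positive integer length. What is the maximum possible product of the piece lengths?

972

Fill P[k] for k=2..19: at each k try every first piece i and multiply by the better of (k−i) uncut or P[k−i].
P[2] = 1·max(1,0) = 1·1 = 1
P[3] = 1·max(2,1) = 1·2 = 2
P[4] = 2·max(2,1) = 2·2 = 4
P[5] = 2·max(3,2) = 2·3 = 6
P[6] = 3·max(3,2) = 3·3 = 9
P[7] = 2·max(5,6) = 2·6 = 12
P[8] = 2·max(6,9) = 2·9 = 18
P[9] = 3·max(6,9) = 3·9 = 27
P[10] = 2·max(8,18) = 2·18 = 36
P[11] = 2·max(9,27) = 2·27 = 54
P[12] = 3·max(9,27) = 3·27 = 81
P[13] = 2·max(11,54) = 2·54 = 108
P[14] = 2·max(12,81) = 2·81 = 162
P[15] = 3·max(12,81) = 3·81 = 243
P[16] = 2·max(14,162) = 2·162 = 324
P[17] = 2·max(15,243) = 2·243 = 486
P[18] = 3·max(15,243) = 3·243 = 729
P[19] = 2·max(17,486) = 2·486 = 972
One optimal split: 3 + 3 + 3 + 3 + 3 + 2 + 2; product 3·3·3·3·3·2·2 = 972.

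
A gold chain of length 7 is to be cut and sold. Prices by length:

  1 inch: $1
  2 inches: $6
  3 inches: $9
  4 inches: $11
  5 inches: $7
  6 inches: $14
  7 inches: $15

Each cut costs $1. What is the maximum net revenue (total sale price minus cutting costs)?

Consider every possible first cut. v[k] is the best of p[i]+v[k−i] over all sellable i≤k, charging 1 whenever i<k.
v[1] = 1
v[2] = max(1+1-1, 6+0) = 6
v[3] = max(1+6-1, 6+1-1, 9+0) = 9
v[4] = max(1+9-1, 6+6-1, 9+1-1, 11+0) = 11
v[5] = max(1+11-1, 6+9-1, 9+6-1, 11+1-1, 7+0) = 14
v[6] = max(1+14-1, 6+11-1, 9+9-1, 11+6-1, 7+1-1, 14+0) = 17
v[7] = max(1+17-1, 6+14-1, 9+11-1, …, 14+1-1, 15+0) = 19
One optimal plan: pieces 3 + 2 + 2 (2 cuts) → $21 − $2 = $19.

19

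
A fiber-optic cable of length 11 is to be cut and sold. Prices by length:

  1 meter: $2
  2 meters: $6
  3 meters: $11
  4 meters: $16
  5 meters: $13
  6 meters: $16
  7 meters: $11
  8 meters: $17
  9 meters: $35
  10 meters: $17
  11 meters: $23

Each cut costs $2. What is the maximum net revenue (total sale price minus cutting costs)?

Let v[k] be the best obtainable value from length k. For each k, try every first piece i and keep the best of price[i] + v[k−i] minus the 2 cut fee when i<k.
v[1] = 2
v[2] = max(2+2-2, 6+0) = 6
v[3] = max(2+6-2, 6+2-2, 11+0) = 11
v[4] = max(2+11-2, 6+6-2, 11+2-2, 16+0) = 16
v[5] = max(2+16-2, 6+11-2, 11+6-2, 16+2-2, 13+0) = 16
v[6] = max(2+16-2, 6+16-2, 11+11-2, 16+6-2, 13+2-2, 16+0) = 20
v[7] = max(2+20-2, 6+16-2, 11+16-2, …, 16+2-2, 11+0) = 25
v[8] = max(2+25-2, 6+20-2, 11+16-2, …, 11+2-2, 17+0) = 30
v[9] = max(2+30-2, 6+25-2, 11+20-2, …, 17+2-2, 35+0) = 35
v[10] = max(2+35-2, 6+30-2, 11+25-2, …, 35+2-2, 17+0) = 35
v[11] = max(2+35-2, 6+35-2, 11+30-2, …, 17+2-2, 23+0) = 39
One optimal plan: pieces 9 + 2 (1 cut) → $41 − $2 = $39.

39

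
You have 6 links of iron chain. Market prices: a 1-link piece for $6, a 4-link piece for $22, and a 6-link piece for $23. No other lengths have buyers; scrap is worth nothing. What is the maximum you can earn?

Build best[k] bottom-up: best[k] = max over allowed piece i of (p[i] + best[k−i]).
best[1] = 6
best[2] = 12  (first piece 1, then best[1]=6)
best[3] = 18  (first piece 1, then best[2]=12)
best[4] = 24  (first piece 1, then best[3]=18)
best[5] = 30  (first piece 1, then best[4]=24)
best[6] = 36  (first piece 1, then best[5]=30)
One optimal cutting: 1 + 1 + 1 + 1 + 1 + 1 → $36.

36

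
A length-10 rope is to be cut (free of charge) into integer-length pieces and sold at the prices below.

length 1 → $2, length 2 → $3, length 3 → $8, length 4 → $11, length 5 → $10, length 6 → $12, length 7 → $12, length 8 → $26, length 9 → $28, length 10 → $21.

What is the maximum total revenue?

Build v[k] bottom-up: v[k] = max over allowed piece i of (p[i] + v[k−i]).
v[1] = 2
v[2] = max(2+2, 3+0) = 4
v[3] = max(2+4, 3+2, 8+0) = 8
v[4] = max(2+8, 3+4, 8+2, 11+0) = 11
v[5] = max(2+11, 3+8, 8+4, 11+2, 10+0) = 13
v[6] = max(2+13, 3+11, 8+8, 11+4, 10+2, 12+0) = 16
v[7] = max(2+16, 3+13, 8+11, …, 12+2, 12+0) = 19
v[8] = max(2+19, 3+16, 8+13, …, 12+2, 26+0) = 26
v[9] = max(2+26, 3+19, 8+16, …, 26+2, 28+0) = 28
v[10] = max(2+28, 3+26, 8+19, …, 28+2, 21+0) = 30
One optimal cutting: 8 + 1 + 1 → $26 + $2 + $2 = $30.

30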